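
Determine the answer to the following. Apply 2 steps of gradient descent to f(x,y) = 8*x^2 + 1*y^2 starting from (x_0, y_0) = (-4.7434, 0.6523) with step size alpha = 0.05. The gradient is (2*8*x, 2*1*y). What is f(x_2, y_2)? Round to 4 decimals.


Gradient descent on f(x,y) = 8*x^2 + 1*y^2.
Starting point: (-4.7434, 0.6523), alpha = 0.05
Step 1: grad_x = 2*8*-4.7434 = -75.8944, grad_y = 2*1*0.6523 = 1.3046
  x_1 = -4.7434 - 0.05*-75.8944 = -0.9487
  y_1 = 0.6523 - 0.05*1.3046 = 0.5871
Step 2: grad_x = 2*8*-0.9487 = -15.1789, grad_y = 2*1*0.5871 = 1.1741
  x_2 = -0.9487 - 0.05*-15.1789 = -0.1897
  y_2 = 0.5871 - 0.05*1.1741 = 0.5284
f(-0.1897, 0.5284) = 8*(-0.1897)^2 + 1*0.5284^2 = 0.5672


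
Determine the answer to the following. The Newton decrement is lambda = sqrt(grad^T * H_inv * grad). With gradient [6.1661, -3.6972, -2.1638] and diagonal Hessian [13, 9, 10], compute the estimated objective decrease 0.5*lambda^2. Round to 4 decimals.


Step 1: H is diagonal, so H^(-1) * g = [0.4743, -0.4108, -0.2164].
Step 2: g^T H^(-1) g = sum_i g_i^2 / H_ii
  = (6.1661)^2/13 + (-3.6972)^2/9 + (-2.1638)^2/10
  = 2.9247 + 1.5188 + 0.4682 = 4.9117
Step 3: Objective decrease = 0.5 * g^T H^(-1) g = 2.4558


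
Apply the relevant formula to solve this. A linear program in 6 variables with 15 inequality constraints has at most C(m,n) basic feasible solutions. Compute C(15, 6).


Each vertex corresponds to some choice of n active constraints out of m, so the number of vertices is at most C(m, n) = m! / (n!(m-n)!).
m = 15, n = 6
Numerator: 15 * 14 * 13 * 12 * 11 * 10
Denominator: 6! = 720
C(15, 6) = 5005


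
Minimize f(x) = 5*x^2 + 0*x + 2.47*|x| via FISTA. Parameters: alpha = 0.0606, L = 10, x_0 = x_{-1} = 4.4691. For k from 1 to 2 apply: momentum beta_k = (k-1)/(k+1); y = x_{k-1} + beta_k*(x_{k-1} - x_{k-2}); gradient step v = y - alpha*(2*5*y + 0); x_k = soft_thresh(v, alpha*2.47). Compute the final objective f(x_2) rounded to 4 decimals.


FISTA on f(x) = 5*x^2 + 0*x + 2.47*|x|
L = 10, alpha = 0.0606
Iteration 1: beta = 0.0, y = 4.4691 + 0.0*(4.4691 - 4.4691) = 4.4691
  grad(y) = 44.691, v = y - alpha*grad = 1.7608
  prox(v) = soft_thresh(1.7608, 0.1497) = 1.6111
Iteration 2: beta = 0.3333, y = 1.6111 + 0.3333*(1.6111 - 4.4691) = 0.6585
  grad(y) = 6.5849, v = y - alpha*grad = 0.2594
  prox(v) = soft_thresh(0.2594, 0.1497) = 0.1098
f(x_2) = 5*0.1098^2 + 0*0.1098 + 2.47*|0.1098| = 0.3314


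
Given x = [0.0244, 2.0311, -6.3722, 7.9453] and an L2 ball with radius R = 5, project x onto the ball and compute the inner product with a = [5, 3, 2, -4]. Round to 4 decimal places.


Step 1: Compute ||x|| (intermediates to 6 decimals).
||x|| = sqrt(0.0244^2 + 2.0311^2 + (-6.3722)^2 + 7.9453^2) = 10.385504
Step 2: Project.
Since ||x|| > R, scale = R/||x|| = 5/10.385504 = 0.48144, proj(x) = scale * x
proj(x) = [0.011747, 0.977853, -3.067832, 3.825185]
Step 3: Dot product.
a^T * proj(x) = 5*0.011747 + 3*0.977853 + 2*(-3.067832) - 4*3.825185 = -18.4441


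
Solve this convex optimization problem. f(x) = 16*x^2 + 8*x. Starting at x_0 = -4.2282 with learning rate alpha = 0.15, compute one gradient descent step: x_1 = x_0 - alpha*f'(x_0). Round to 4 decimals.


We compute the gradient at x_0 and apply the update.
f'(x) = 32*x + 8
f'(-4.2282) = 32*-4.2282 + 8 = -127.3024
x_1 = -4.2282 - 0.15*-127.3024 = 14.8672


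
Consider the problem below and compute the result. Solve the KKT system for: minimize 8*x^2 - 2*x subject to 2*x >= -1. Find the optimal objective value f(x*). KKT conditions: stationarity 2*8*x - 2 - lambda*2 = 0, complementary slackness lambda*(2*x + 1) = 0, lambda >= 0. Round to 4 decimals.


Step 1: Try lambda = 0 (constraint inactive).
Stationarity: 2*8*x - 2 = 0
x* = 2/(2*8) = 0.125
Check constraint: 2*0.125 = 0.25 >= -1 -- satisfied.
Step 2: Compute optimal value.
f(x*) = 8*0.125^2 - 2*0.125 = -0.125


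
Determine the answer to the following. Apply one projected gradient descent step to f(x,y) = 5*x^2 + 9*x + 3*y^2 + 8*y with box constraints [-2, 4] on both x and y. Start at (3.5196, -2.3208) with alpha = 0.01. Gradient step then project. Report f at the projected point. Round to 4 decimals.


Step 1: Compute gradient at (3.5196, -2.3208).
grad_x = 2*5*3.5196 + 9 = 44.196
grad_y = 2*3*-2.3208 + 8 = -5.9248
Step 2: Gradient step.
x_raw = 3.5196 - 0.01*44.196 = 3.0776
y_raw = -2.3208 - 0.01*-5.9248 = -2.2616
Step 3: Project onto [-2, 4].
x_proj = clip(3.0776) = 3.0776
y_proj = clip(-2.2616) = -2.0
Step 4: Evaluate f.
f(3.0776, -2.0) = 71.0581


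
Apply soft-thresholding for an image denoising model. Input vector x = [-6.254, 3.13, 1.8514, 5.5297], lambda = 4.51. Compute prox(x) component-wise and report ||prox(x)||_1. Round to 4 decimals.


Soft-thresholding with lambda = 4.51:
prox(-6.254) = sign(-6.254)*max(|-6.254| - 4.51, 0) = -1.744
prox(3.13) = sign(3.13)*max(|3.13| - 4.51, 0) = 0.0
prox(1.8514) = sign(1.8514)*max(|1.8514| - 4.51, 0) = 0.0
prox(5.5297) = sign(5.5297)*max(|5.5297| - 4.51, 0) = 1.0197
prox(x) = [-1.744, 0.0, 0.0, 1.0197]
||prox(x)||_1 = 1.744 + 0.0 + 0.0 + 1.0197 = 2.7637


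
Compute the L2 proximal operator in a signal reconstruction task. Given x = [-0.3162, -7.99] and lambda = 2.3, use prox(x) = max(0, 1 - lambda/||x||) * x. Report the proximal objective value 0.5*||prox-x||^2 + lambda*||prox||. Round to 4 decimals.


Step 1: Compute ||x||.
||x|| = 7.9963
Step 2: Compute scaling factor.
scale = max(0, 1 - 2.3/7.9963) = 0.7124
Step 3: prox(x) = [-0.2252, -5.6918]
||prox(x)|| = 5.6963
Step 4: Proximal objective.
0.5*||prox-x||^2 = 2.645
lambda*||prox|| = 13.1015
Total = 15.7464


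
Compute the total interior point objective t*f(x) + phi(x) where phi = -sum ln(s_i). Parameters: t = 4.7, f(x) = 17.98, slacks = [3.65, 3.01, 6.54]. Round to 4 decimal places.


Step 1: Compute log-barrier.
ln values: [1.2947, 1.1019, 1.8779]
phi = -(1.2947 + 1.1019 + 1.8779) = -4.2746
Step 2: Compute augmented objective.
t*f(x) = 4.7*17.98 = 84.506
Total = 84.506 - 4.2746 = 80.2314


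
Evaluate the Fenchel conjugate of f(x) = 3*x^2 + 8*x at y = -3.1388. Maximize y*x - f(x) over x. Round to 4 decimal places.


f*(y) = sup_x {y*x - a*x^2 - b*x} = sup_x {(y-b)*x - a*x^2}
FOC: (y - b) - 2a*x = 0 => x* = (y - b)/(2a)
x* = (-3.1388 - 8)/(2*3) = -1.8565
f*(-3.1388) = (y-b)^2/(4a) = (-3.1388 - 8)^2/(4*3)
= 124.0729/12 = 10.3394


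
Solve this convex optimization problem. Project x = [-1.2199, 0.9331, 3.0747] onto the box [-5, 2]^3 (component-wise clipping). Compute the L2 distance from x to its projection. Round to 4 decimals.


Project each component onto [-5, 2].
clip(-1.2199) = -1.2199, clip(0.9331) = 0.9331, clip(3.0747) = 2.0
Projection = [-1.2199, 0.9331, 2.0]
Squared diffs: [0.0, 0.0, 1.155]
Distance = sqrt(1.155) = 1.0747


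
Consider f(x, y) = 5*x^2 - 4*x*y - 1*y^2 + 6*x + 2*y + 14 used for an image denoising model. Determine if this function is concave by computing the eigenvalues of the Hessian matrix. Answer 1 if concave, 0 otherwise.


The Hessian of f(x,y) = 5*x^2 - 4*x*y - 1*y^2 + 6*x + 2*y + 14 is:
H = [[10, -4], [-4, -2]]
Trace = 10 - 2 = 8
Determinant = 10*-2 - (-4)^2 = -36
Discriminant = (8)^2 - 4*-36 = 208.0
Eigenvalues: lambda_1 = -3.2111, lambda_2 = 11.2111
The function is not concave.

0


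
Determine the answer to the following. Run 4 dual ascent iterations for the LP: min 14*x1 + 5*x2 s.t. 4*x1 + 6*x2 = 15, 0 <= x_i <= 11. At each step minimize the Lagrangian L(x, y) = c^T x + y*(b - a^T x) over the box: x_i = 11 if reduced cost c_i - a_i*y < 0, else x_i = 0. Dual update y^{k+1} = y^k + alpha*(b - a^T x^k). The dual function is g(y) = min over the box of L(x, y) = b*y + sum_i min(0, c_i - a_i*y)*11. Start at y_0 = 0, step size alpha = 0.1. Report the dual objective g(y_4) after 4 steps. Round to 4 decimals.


Dual ascent for LP: min 14*x1 + 5*x2, 4*x1 + 6*x2 = 15, 0 <= x_i <= 11
Step 1: y^k = 0.0, reduced costs: (14.0, 5.0)
  x^k = (0.0, 0.0), subgradient = b - a^T x = 15.0
  y^{k+1} = 0.0 + 0.1*15.0 = 1.5
Step 2: y^k = 1.5, reduced costs: (8.0, -4.0)
  x^k = (0.0, 11.0), subgradient = b - a^T x = -51.0
  y^{k+1} = 1.5 + 0.1*-51.0 = -3.6
Step 3: y^k = -3.6, reduced costs: (28.4, 26.6)
  x^k = (0.0, 0.0), subgradient = b - a^T x = 15.0
  y^{k+1} = -3.6 + 0.1*15.0 = -2.1
Step 4: y^k = -2.1, reduced costs: (22.4, 17.6)
  x^k = (0.0, 0.0), subgradient = b - a^T x = 15.0
  y^{k+1} = -2.1 + 0.1*15.0 = -0.6
Dual objective at y_4 = -0.6: reduced costs (16.4, 8.6), box minimizer x = (0.0, 0.0)
g(y_4) = b*y + (c1 - a1*y)*x1 + (c2 - a2*y)*x2 = 15*(-0.6) + 16.4*0.0 + 8.6*0.0 = -9.0 + 0.0 + 0.0 = -9.0


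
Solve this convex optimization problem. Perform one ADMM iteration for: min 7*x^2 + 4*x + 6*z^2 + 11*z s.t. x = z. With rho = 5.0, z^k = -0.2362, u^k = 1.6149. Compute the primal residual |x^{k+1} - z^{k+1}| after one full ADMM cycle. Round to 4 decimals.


ADMM iteration with rho = 5.0, z^k = -0.2362, u^k = 1.6149
Step 1: x-update.
Minimize 7*x^2 + 4*x + (5.0/2)*(x + 0.2362 + 1.6149)^2
FOC: (2*7 + 5.0)*x = -4 + 5.0*(-0.2362 - 1.6149)
x^{k+1} = -0.6977
Step 2: z-update.
Minimize 6*z^2 + 11*z + (5.0/2)*(-0.6977 - z + 1.6149)^2
FOC: (2*6 + 5.0)*z = -11 + 5.0*(-0.6977 + 1.6149)
z^{k+1} = -0.3773
Step 3: u-update.
u^{k+1} = 1.6149 - 0.6977 + 0.3773 = 1.2945
Step 4: Primal residual = |-0.6977 + 0.3773| = 0.3204


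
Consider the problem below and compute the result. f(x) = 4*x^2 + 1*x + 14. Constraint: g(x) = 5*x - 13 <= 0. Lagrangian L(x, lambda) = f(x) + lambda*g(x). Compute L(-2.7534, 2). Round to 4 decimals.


Step 1: Evaluate f(x).
f(-2.7534) = 4*(-2.7534)^2 + 1*(-2.7534) + 14 = 41.5714
Step 2: Evaluate g(x).
g(-2.7534) = 5*-2.7534 - 13 = -26.767
Step 3: Compute Lagrangian.
L = 41.5714 + 2*-26.767 = -11.9626


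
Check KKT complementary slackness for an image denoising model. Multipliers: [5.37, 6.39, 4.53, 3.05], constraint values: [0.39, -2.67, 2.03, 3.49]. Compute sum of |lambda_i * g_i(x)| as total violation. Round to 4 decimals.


KKT complementary slackness check:
lambda_1 * g_1 = 5.37 * 0.39 = 2.0943
lambda_2 * g_2 = 6.39 * -2.67 = -17.0613
lambda_3 * g_3 = 4.53 * 2.03 = 9.1959
lambda_4 * g_4 = 3.05 * 3.49 = 10.6445
Total violation = 2.0943 + 17.0613 + 9.1959 + 10.6445 = 38.996


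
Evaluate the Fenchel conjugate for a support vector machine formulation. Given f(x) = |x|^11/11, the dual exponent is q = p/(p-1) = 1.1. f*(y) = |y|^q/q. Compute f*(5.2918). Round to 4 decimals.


The conjugate exponent q satisfies 1/p + 1/q = 1.
p = 11, so q = 11/(11 - 1) = 1.1
|y|^q = 5.2918^1.1 = 6.2512
f*(5.2918) = 6.2512 / 1.1 = 5.6829


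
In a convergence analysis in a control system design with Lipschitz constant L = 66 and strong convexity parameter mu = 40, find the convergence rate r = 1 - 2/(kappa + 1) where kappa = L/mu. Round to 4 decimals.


Step 1: Compute the condition number.
kappa = L/mu = 66/40 = 1.65
Step 2: Compute the convergence rate.
r = 1 - 2/(kappa + 1) = 1 - 2*mu/(L + mu) = (L - mu)/(L + mu) = 26/106 = 0.2453


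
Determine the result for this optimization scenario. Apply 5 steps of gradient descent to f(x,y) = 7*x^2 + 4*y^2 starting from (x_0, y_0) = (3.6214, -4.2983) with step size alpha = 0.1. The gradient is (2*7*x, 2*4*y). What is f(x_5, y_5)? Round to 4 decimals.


Gradient descent on f(x,y) = 7*x^2 + 4*y^2.
Starting point: (3.6214, -4.2983), alpha = 0.1
Step 1: grad_x = 2*7*3.6214 = 50.6996, grad_y = 2*4*-4.2983 = -34.3864
  x_1 = 3.6214 - 0.1*50.6996 = -1.4486
  y_1 = -4.2983 - 0.1*-34.3864 = -0.8597
Step 2: grad_x = 2*7*-1.4486 = -20.2798, grad_y = 2*4*-0.8597 = -6.8773
  x_2 = -1.4486 - 0.1*-20.2798 = 0.5794
  y_2 = -0.8597 - 0.1*-6.8773 = -0.1719
Step 3: grad_x = 2*7*0.5794 = 8.1119, grad_y = 2*4*-0.1719 = -1.3755
  x_3 = 0.5794 - 0.1*8.1119 = -0.2318
  y_3 = -0.1719 - 0.1*-1.3755 = -0.0344
Step 4: grad_x = 2*7*-0.2318 = -3.2448, grad_y = 2*4*-0.0344 = -0.2751
  x_4 = -0.2318 - 0.1*-3.2448 = 0.0927
  y_4 = -0.0344 - 0.1*-0.2751 = -0.0069
Step 5: grad_x = 2*7*0.0927 = 1.2979, grad_y = 2*4*-0.0069 = -0.055
  x_5 = 0.0927 - 0.1*1.2979 = -0.0371
  y_5 = -0.0069 - 0.1*-0.055 = -0.0014
f(-0.0371, -0.0014) = 7*(-0.0371)^2 + 4*(-0.0014)^2 = 0.0096


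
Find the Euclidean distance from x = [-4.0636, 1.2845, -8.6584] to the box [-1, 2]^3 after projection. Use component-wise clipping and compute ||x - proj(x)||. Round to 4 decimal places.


Project each component onto [-1, 2].
clip(-4.0636) = -1.0, clip(1.2845) = 1.2845, clip(-8.6584) = -1.0
Projection = [-1.0, 1.2845, -1.0]
Squared diffs: [9.3856, 0.0, 58.6511]
Distance = sqrt(68.0367) = 8.2484


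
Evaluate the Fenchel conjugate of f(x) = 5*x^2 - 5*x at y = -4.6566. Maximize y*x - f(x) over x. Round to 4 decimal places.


f*(y) = sup_x {y*x - a*x^2 - b*x} = sup_x {(y-b)*x - a*x^2}
FOC: (y - b) - 2a*x = 0 => x* = (y - b)/(2a)
x* = (-4.6566 + 5)/(2*5) = 0.0343
f*(-4.6566) = (y-b)^2/(4a) = (-4.6566 + 5)^2/(4*5)
= 0.1179/20 = 0.0059


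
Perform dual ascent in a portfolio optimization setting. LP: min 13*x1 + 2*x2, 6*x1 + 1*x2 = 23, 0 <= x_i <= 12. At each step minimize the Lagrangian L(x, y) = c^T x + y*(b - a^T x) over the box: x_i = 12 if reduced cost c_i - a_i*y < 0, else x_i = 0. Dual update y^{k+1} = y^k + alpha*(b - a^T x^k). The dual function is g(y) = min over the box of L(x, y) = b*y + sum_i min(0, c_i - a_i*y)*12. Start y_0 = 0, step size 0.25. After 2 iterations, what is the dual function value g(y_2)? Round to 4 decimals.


Dual ascent for LP: min 13*x1 + 2*x2, 6*x1 + 1*x2 = 23, 0 <= x_i <= 12
Step 1: y^k = 0.0, reduced costs: (13.0, 2.0)
  x^k = (0.0, 0.0), subgradient = b - a^T x = 23.0
  y^{k+1} = 0.0 + 0.25*23.0 = 5.75
Step 2: y^k = 5.75, reduced costs: (-21.5, -3.75)
  x^k = (12.0, 12.0), subgradient = b - a^T x = -61.0
  y^{k+1} = 5.75 + 0.25*-61.0 = -9.5
Dual objective at y_2 = -9.5: reduced costs (70.0, 11.5), box minimizer x = (0.0, 0.0)
g(y_2) = b*y + (c1 - a1*y)*x1 + (c2 - a2*y)*x2 = 23*(-9.5) + 70.0*0.0 + 11.5*0.0 = -218.5 + 0.0 + 0.0 = -218.5


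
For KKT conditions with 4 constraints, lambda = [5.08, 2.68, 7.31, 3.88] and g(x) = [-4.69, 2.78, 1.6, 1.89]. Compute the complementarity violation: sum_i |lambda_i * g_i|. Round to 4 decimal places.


KKT complementary slackness check:
lambda_1 * g_1 = 5.08 * -4.69 = -23.8252
lambda_2 * g_2 = 2.68 * 2.78 = 7.4504
lambda_3 * g_3 = 7.31 * 1.6 = 11.696
lambda_4 * g_4 = 3.88 * 1.89 = 7.3332
Total violation = 23.8252 + 7.4504 + 11.696 + 7.3332 = 50.3048


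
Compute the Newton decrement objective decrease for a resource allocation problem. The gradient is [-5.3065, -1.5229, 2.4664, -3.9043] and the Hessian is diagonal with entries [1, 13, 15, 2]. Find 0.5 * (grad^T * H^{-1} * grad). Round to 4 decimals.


Step 1: H is diagonal, so H^(-1) * g = [-5.3065, -0.1171, 0.1644, -1.9522].
Step 2: g^T H^(-1) g = sum_i g_i^2 / H_ii
  = (-5.3065)^2/1 + (-1.5229)^2/13 + (2.4664)^2/15 + (-3.9043)^2/2
  = 28.1589 + 0.1784 + 0.4055 + 7.6218 = 36.3647
Step 3: Objective decrease = 0.5 * g^T H^(-1) g = 18.1823


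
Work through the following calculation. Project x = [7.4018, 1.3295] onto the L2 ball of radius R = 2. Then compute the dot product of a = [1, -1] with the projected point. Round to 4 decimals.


Step 1: Compute ||x|| (intermediates to 6 decimals).
||x|| = sqrt(7.4018^2 + 1.3295^2) = 7.520254
Step 2: Project.
Since ||x|| > R, scale = R/||x|| = 2/7.520254 = 0.265948, proj(x) = scale * x
proj(x) = [1.968494, 0.353578]
Step 3: Dot product.
a^T * proj(x) = 1*1.968494 - 1*0.353578 = 1.6149


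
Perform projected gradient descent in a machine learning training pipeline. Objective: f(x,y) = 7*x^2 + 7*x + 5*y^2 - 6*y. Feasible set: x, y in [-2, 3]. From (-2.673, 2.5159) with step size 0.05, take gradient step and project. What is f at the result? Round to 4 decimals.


Step 1: Compute gradient at (-2.673, 2.5159).
grad_x = 2*7*-2.673 + 7 = -30.422
grad_y = 2*5*2.5159 - 6 = 19.159
Step 2: Gradient step.
x_raw = -2.673 - 0.05*-30.422 = -1.1519
y_raw = 2.5159 - 0.05*19.159 = 1.558
Step 3: Project onto [-2, 3].
x_proj = clip(-1.1519) = -1.1519
y_proj = clip(1.558) = 1.558
Step 4: Evaluate f.
f(-1.1519, 1.558) = 4.0132


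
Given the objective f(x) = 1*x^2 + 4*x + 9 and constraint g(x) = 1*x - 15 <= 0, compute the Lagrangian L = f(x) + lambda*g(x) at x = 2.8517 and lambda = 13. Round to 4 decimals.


Step 1: Evaluate f(x).
f(2.8517) = 1*2.8517^2 + 4*2.8517 + 9 = 28.539
Step 2: Evaluate g(x).
g(2.8517) = 1*2.8517 - 15 = -12.1483
Step 3: Compute Lagrangian.
L = 28.539 + 13*-12.1483 = -129.3889


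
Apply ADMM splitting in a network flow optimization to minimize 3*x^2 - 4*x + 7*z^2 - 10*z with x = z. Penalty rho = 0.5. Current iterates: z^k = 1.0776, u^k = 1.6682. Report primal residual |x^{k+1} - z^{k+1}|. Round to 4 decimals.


ADMM iteration with rho = 0.5, z^k = 1.0776, u^k = 1.6682
Step 1: x-update.
Minimize 3*x^2 - 4*x + (0.5/2)*(x - 1.0776 + 1.6682)^2
FOC: (2*3 + 0.5)*x = 4 + 0.5*(1.0776 - 1.6682)
x^{k+1} = 0.57
Step 2: z-update.
Minimize 7*z^2 - 10*z + (0.5/2)*(0.57 - z + 1.6682)^2
FOC: (2*7 + 0.5)*z = 10 + 0.5*(0.57 + 1.6682)
z^{k+1} = 0.7668
Step 3: u-update.
u^{k+1} = 1.6682 + 0.57 - 0.7668 = 1.4713
Step 4: Primal residual = |0.57 - 0.7668| = 0.1969


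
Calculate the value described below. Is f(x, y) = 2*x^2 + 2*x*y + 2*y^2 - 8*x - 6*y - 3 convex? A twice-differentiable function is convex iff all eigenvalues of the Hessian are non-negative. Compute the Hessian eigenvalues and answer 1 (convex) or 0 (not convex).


The Hessian of f(x,y) = 2*x^2 + 2*x*y + 2*y^2 - 8*x - 6*y - 3 is:
H = [[4, 2], [2, 4]]
Trace = 4 + 4 = 8
Determinant = 4*4 - (2)^2 = 12
Discriminant = (8)^2 - 4*12 = 16.0
Eigenvalues: lambda_1 = 2.0, lambda_2 = 6.0
The function is convex.

1


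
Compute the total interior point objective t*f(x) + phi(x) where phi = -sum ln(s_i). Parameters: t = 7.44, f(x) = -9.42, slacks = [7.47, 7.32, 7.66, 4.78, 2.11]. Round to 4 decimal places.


Step 1: Compute log-barrier.
ln values: [2.0109, 1.9906, 2.036, 1.5644, 0.7467]
phi = -(2.0109 + 1.9906 + 2.036 + 1.5644 + 0.7467) = -8.3486
Step 2: Compute augmented objective.
t*f(x) = 7.44*-9.42 = -70.0848
Total = -70.0848 - 8.3486 = -78.4334


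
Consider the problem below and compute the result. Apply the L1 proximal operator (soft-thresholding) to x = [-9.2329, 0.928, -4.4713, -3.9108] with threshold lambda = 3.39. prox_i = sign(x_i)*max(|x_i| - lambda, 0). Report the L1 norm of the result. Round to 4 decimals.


Soft-thresholding with lambda = 3.39:
prox(-9.2329) = sign(-9.2329)*max(|-9.2329| - 3.39, 0) = -5.8429
prox(0.928) = sign(0.928)*max(|0.928| - 3.39, 0) = 0.0
prox(-4.4713) = sign(-4.4713)*max(|-4.4713| - 3.39, 0) = -1.0813
prox(-3.9108) = sign(-3.9108)*max(|-3.9108| - 3.39, 0) = -0.5208
prox(x) = [-5.8429, 0.0, -1.0813, -0.5208]
||prox(x)||_1 = 5.8429 + 0.0 + 1.0813 + 0.5208 = 7.445


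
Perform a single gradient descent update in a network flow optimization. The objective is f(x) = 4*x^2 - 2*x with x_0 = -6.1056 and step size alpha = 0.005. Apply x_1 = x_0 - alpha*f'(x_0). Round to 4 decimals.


We compute the gradient at x_0 and apply the update.
f'(x) = 8*x - 2
f'(-6.1056) = 8*-6.1056 - 2 = -50.8448
x_1 = -6.1056 - 0.005*-50.8448 = -5.8514


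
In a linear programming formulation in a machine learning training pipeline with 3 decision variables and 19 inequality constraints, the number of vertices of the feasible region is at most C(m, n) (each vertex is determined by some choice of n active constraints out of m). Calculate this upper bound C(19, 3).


Each vertex corresponds to some choice of n active constraints out of m, so the number of vertices is at most C(m, n) = m! / (n!(m-n)!).
m = 19, n = 3
Numerator: 19 * 18 * 17
Denominator: 3! = 6
C(19, 3) = 969


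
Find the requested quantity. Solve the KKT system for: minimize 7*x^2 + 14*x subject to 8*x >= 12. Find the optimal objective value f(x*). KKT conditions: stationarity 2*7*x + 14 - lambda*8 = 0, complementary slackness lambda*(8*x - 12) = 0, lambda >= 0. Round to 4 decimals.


Step 1: Try lambda = 0 (constraint inactive).
x_unc = -14/(2*7) = -1.0
Check: 8*-1.0 = -8.0 < 12 -- violated!
Step 2: Constraint must be active: 8*x = 12
x* = 12/8 = 1.5
lambda = (2*7*1.5 + 14)/8 = 4.375
Step 3: Compute optimal value.
f(x*) = 7*1.5^2 + 14*1.5 = 36.75


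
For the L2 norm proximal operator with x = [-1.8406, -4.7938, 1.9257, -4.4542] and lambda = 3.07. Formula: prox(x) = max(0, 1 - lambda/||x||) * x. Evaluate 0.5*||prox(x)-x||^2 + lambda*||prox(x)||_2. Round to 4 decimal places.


Step 1: Compute ||x||.
||x|| = 7.0652
Step 2: Compute scaling factor.
scale = max(0, 1 - 3.07/7.0652) = 0.5655
Step 3: prox(x) = [-1.0408, -2.7108, 1.0889, -2.5187]
||prox(x)|| = 3.9952
Step 4: Proximal objective.
0.5*||prox-x||^2 = 4.7125
lambda*||prox|| = 12.2653
Total = 16.9776


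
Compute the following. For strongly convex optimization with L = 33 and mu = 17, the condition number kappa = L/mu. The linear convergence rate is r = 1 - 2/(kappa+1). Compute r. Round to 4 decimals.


Step 1: Compute the condition number.
kappa = L/mu = 33/17 = 1.9412
Step 2: Compute the convergence rate.
r = 1 - 2/(kappa + 1) = 1 - 2*mu/(L + mu) = (L - mu)/(L + mu) = 16/50 = 0.32


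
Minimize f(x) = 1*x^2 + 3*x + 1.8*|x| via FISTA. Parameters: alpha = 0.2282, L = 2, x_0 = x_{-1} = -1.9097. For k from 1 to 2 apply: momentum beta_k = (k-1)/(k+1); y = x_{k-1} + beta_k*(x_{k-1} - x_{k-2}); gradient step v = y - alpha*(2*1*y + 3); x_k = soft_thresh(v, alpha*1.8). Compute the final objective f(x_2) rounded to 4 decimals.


FISTA on f(x) = 1*x^2 + 3*x + 1.8*|x|
L = 2, alpha = 0.2282
Iteration 1: beta = 0.0, y = -1.9097 + 0.0*(-1.9097 + 1.9097) = -1.9097
  grad(y) = -0.8194, v = y - alpha*grad = -1.7227
  prox(v) = soft_thresh(-1.7227, 0.4108) = -1.312
Iteration 2: beta = 0.3333, y = -1.312 + 0.3333*(-1.312 + 1.9097) = -1.1127
  grad(y) = 0.7746, v = y - alpha*grad = -1.2895
  prox(v) = soft_thresh(-1.2895, 0.4108) = -0.8787
f(x_2) = 1*(-0.8787)^2 + 3*(-0.8787) + 1.8*|-0.8787| = -0.2823


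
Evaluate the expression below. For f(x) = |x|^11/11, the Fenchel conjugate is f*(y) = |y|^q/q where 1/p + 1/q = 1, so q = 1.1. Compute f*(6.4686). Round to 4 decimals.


The conjugate exponent q satisfies 1/p + 1/q = 1.
p = 11, so q = 11/(11 - 1) = 1.1
|y|^q = 6.4686^1.1 = 7.7963
f*(6.4686) = 7.7963 / 1.1 = 7.0876


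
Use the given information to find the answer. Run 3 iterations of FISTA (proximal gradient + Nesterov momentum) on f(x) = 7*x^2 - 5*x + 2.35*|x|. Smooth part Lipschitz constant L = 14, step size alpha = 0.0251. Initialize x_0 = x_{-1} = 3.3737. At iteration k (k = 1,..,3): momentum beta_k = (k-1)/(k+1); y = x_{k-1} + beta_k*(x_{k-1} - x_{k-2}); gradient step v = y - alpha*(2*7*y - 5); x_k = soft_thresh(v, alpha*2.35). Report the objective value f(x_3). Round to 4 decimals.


FISTA on f(x) = 7*x^2 - 5*x + 2.35*|x|
L = 14, alpha = 0.0251
Iteration 1: beta = 0.0, y = 3.3737 + 0.0*(3.3737 - 3.3737) = 3.3737
  grad(y) = 42.2318, v = y - alpha*grad = 2.3137
  prox(v) = soft_thresh(2.3137, 0.059) = 2.2547
Iteration 2: beta = 0.3333, y = 2.2547 + 0.3333*(2.2547 - 3.3737) = 1.8817
  grad(y) = 21.3437, v = y - alpha*grad = 1.346
  prox(v) = soft_thresh(1.346, 0.059) = 1.287
Iteration 3: beta = 0.5, y = 1.287 + 0.5*(1.287 - 2.2547) = 0.8031
  grad(y) = 6.2438, v = y - alpha*grad = 0.6464
  prox(v) = soft_thresh(0.6464, 0.059) = 0.5874
f(x_3) = 7*0.5874^2 - 5*0.5874 + 2.35*|0.5874| = 0.8588


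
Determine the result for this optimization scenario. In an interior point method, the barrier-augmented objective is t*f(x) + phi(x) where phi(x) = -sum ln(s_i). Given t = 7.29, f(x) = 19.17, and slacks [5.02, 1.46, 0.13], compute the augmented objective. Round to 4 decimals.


Step 1: Compute log-barrier.
ln values: [1.6134, 0.3784, -2.0402]
phi = -(1.6134 + 0.3784 - 2.0402) = 0.0484
Step 2: Compute augmented objective.
t*f(x) = 7.29*19.17 = 139.7493
Total = 139.7493 + 0.0484 = 139.7977


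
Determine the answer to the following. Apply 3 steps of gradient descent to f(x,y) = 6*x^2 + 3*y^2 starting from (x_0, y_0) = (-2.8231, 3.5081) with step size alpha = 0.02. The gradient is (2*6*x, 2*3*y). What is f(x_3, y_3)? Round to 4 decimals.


Gradient descent on f(x,y) = 6*x^2 + 3*y^2.
Starting point: (-2.8231, 3.5081), alpha = 0.02
Step 1: grad_x = 2*6*-2.8231 = -33.8772, grad_y = 2*3*3.5081 = 21.0486
  x_1 = -2.8231 - 0.02*-33.8772 = -2.1456
  y_1 = 3.5081 - 0.02*21.0486 = 3.0871
Step 2: grad_x = 2*6*-2.1456 = -25.7467, grad_y = 2*3*3.0871 = 18.5228
  x_2 = -2.1456 - 0.02*-25.7467 = -1.6306
  y_2 = 3.0871 - 0.02*18.5228 = 2.7167
Step 3: grad_x = 2*6*-1.6306 = -19.5675, grad_y = 2*3*2.7167 = 16.3
  x_3 = -1.6306 - 0.02*-19.5675 = -1.2393
  y_3 = 2.7167 - 0.02*16.3 = 2.3907
f(-1.2393, 2.3907) = 6*(-1.2393)^2 + 3*2.3907^2 = 26.3607


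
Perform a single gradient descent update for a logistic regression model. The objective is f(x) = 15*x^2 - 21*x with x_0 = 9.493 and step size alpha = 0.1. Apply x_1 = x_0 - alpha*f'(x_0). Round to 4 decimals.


We compute the gradient at x_0 and apply the update.
f'(x) = 30*x - 21
f'(9.493) = 30*9.493 - 21 = 263.79
x_1 = 9.493 - 0.1*263.79 = -16.886


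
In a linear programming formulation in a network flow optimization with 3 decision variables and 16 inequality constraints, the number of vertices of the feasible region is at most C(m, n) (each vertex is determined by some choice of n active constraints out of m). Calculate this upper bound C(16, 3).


Each vertex corresponds to some choice of n active constraints out of m, so the number of vertices is at most C(m, n) = m! / (n!(m-n)!).
m = 16, n = 3
Numerator: 16 * 15 * 14
Denominator: 3! = 6
C(16, 3) = 560


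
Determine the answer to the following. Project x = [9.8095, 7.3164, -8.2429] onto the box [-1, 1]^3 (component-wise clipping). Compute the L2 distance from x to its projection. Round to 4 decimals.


Project each component onto [-1, 1].
clip(9.8095) = 1.0, clip(7.3164) = 1.0, clip(-8.2429) = -1.0
Projection = [1.0, 1.0, -1.0]
Squared diffs: [77.6073, 39.8969, 52.4596]
Distance = sqrt(169.9638) = 13.037


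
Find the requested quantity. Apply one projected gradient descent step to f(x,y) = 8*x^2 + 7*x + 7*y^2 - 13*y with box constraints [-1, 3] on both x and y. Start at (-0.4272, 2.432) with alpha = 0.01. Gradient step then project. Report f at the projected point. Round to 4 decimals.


Step 1: Compute gradient at (-0.4272, 2.432).
grad_x = 2*8*-0.4272 + 7 = 0.1648
grad_y = 2*7*2.432 - 13 = 21.048
Step 2: Gradient step.
x_raw = -0.4272 - 0.01*0.1648 = -0.4288
y_raw = 2.432 - 0.01*21.048 = 2.2215
Step 3: Project onto [-1, 3].
x_proj = clip(-0.4288) = -0.4288
y_proj = clip(2.2215) = 2.2215
Step 4: Evaluate f.
f(-0.4288, 2.2215) = 4.1356


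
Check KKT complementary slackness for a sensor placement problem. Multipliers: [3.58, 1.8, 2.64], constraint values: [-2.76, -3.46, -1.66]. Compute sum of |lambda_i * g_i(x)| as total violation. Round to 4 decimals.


KKT complementary slackness check:
lambda_1 * g_1 = 3.58 * -2.76 = -9.8808
lambda_2 * g_2 = 1.8 * -3.46 = -6.228
lambda_3 * g_3 = 2.64 * -1.66 = -4.3824
Total violation = 9.8808 + 6.228 + 4.3824 = 20.4912


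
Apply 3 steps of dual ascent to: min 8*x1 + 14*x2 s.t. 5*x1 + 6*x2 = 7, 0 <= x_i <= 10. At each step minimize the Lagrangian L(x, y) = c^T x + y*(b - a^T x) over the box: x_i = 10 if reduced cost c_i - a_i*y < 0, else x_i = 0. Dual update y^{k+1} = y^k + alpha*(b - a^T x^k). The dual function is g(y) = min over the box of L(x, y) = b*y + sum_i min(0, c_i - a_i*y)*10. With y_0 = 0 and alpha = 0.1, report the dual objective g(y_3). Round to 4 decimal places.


Dual ascent for LP: min 8*x1 + 14*x2, 5*x1 + 6*x2 = 7, 0 <= x_i <= 10
Step 1: y^k = 0.0, reduced costs: (8.0, 14.0)
  x^k = (0.0, 0.0), subgradient = b - a^T x = 7.0
  y^{k+1} = 0.0 + 0.1*7.0 = 0.7
Step 2: y^k = 0.7, reduced costs: (4.5, 9.8)
  x^k = (0.0, 0.0), subgradient = b - a^T x = 7.0
  y^{k+1} = 0.7 + 0.1*7.0 = 1.4
Step 3: y^k = 1.4, reduced costs: (1.0, 5.6)
  x^k = (0.0, 0.0), subgradient = b - a^T x = 7.0
  y^{k+1} = 1.4 + 0.1*7.0 = 2.1
Dual objective at y_3 = 2.1: reduced costs (-2.5, 1.4), box minimizer x = (10.0, 0.0)
g(y_3) = b*y + (c1 - a1*y)*x1 + (c2 - a2*y)*x2 = 7*2.1 + (-2.5)*10.0 + 1.4*0.0 = 14.7 - 25.0 + 0.0 = -10.3


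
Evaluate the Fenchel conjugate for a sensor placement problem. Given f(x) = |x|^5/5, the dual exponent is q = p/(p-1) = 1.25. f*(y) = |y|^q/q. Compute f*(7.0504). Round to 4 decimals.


The conjugate exponent q satisfies 1/p + 1/q = 1.
p = 5, so q = 5/(5 - 1) = 1.25
|y|^q = 7.0504^1.25 = 11.4886
f*(7.0504) = 11.4886 / 1.25 = 9.1909


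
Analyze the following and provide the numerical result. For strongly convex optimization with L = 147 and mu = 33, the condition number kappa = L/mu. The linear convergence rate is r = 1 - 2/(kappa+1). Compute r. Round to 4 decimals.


Step 1: Compute the condition number.
kappa = L/mu = 147/33 = 4.4545
Step 2: Compute the convergence rate.
r = 1 - 2/(kappa + 1) = 1 - 2*mu/(L + mu) = (L - mu)/(L + mu) = 114/180 = 0.6333


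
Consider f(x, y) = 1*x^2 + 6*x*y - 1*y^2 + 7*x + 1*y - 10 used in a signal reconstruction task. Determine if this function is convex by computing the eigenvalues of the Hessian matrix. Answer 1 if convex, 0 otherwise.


The Hessian of f(x,y) = 1*x^2 + 6*x*y - 1*y^2 + 7*x + 1*y - 10 is:
H = [[2, 6], [6, -2]]
Trace = 2 - 2 = 0
Determinant = 2*-2 - (6)^2 = -40
Discriminant = (0)^2 - 4*-40 = 160.0
Eigenvalues: lambda_1 = -6.3246, lambda_2 = 6.3246
The function is not convex.

0


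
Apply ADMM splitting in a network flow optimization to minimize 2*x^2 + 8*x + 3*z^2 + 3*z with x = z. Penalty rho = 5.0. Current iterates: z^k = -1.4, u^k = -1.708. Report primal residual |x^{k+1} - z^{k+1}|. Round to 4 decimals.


ADMM iteration with rho = 5.0, z^k = -1.4, u^k = -1.708
Step 1: x-update.
Minimize 2*x^2 + 8*x + (5.0/2)*(x + 1.4 - 1.708)^2
FOC: (2*2 + 5.0)*x = -8 + 5.0*(-1.4 + 1.708)
x^{k+1} = -0.7178
Step 2: z-update.
Minimize 3*z^2 + 3*z + (5.0/2)*(-0.7178 - z - 1.708)^2
FOC: (2*3 + 5.0)*z = -3 + 5.0*(-0.7178 - 1.708)
z^{k+1} = -1.3754
Step 3: u-update.
u^{k+1} = -1.708 - 0.7178 + 1.3754 = -1.0504
Step 4: Primal residual = |-0.7178 + 1.3754| = 0.6576


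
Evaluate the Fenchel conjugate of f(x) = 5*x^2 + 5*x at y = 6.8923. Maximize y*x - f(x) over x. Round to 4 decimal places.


f*(y) = sup_x {y*x - a*x^2 - b*x} = sup_x {(y-b)*x - a*x^2}
FOC: (y - b) - 2a*x = 0 => x* = (y - b)/(2a)
x* = (6.8923 - 5)/(2*5) = 0.1892
f*(6.8923) = (y-b)^2/(4a) = (6.8923 - 5)^2/(4*5)
= 3.5808/20 = 0.179


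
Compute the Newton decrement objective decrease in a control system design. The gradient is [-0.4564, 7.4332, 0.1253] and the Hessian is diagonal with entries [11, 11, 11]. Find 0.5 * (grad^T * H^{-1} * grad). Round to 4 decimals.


Step 1: H is diagonal, so H^(-1) * g = [-0.0415, 0.6757, 0.0114].
Step 2: g^T H^(-1) g = sum_i g_i^2 / H_ii
  = (-0.4564)^2/11 + (7.4332)^2/11 + (0.1253)^2/11
  = 0.0189 + 5.023 + 0.0014 = 5.0433
Step 3: Objective decrease = 0.5 * g^T H^(-1) g = 2.5217


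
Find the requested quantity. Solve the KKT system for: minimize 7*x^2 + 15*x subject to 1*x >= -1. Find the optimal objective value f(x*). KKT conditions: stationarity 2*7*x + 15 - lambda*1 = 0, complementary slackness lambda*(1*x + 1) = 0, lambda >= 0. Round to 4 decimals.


Step 1: Try lambda = 0 (constraint inactive).
x_unc = -15/(2*7) = -1.0714
Check: 1*-1.0714 = -1.0714 < -1 -- violated!
Step 2: Constraint must be active: 1*x = -1
x* = -1/1 = -1.0
lambda = (2*7*(-1.0) + 15)/1 = 1.0
Step 3: Compute optimal value.
f(x*) = 7*(-1.0)^2 + 15*(-1.0) = -8.0


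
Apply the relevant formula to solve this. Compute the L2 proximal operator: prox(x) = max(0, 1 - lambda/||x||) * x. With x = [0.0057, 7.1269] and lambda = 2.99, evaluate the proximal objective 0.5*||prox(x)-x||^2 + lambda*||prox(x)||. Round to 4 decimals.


Step 1: Compute ||x||.
||x|| = 7.1269
Step 2: Compute scaling factor.
scale = max(0, 1 - 2.99/7.1269) = 0.5805
Step 3: prox(x) = [0.0033, 4.1369]
||prox(x)|| = 4.1369
Step 4: Proximal objective.
0.5*||prox-x||^2 = 4.4701
lambda*||prox|| = 12.3693
Total = 16.8394


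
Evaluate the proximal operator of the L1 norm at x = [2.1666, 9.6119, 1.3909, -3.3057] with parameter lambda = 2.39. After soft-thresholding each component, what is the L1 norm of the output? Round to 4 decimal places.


Soft-thresholding with lambda = 2.39:
prox(2.1666) = sign(2.1666)*max(|2.1666| - 2.39, 0) = 0.0
prox(9.6119) = sign(9.6119)*max(|9.6119| - 2.39, 0) = 7.2219
prox(1.3909) = sign(1.3909)*max(|1.3909| - 2.39, 0) = 0.0
prox(-3.3057) = sign(-3.3057)*max(|-3.3057| - 2.39, 0) = -0.9157
prox(x) = [0.0, 7.2219, 0.0, -0.9157]
||prox(x)||_1 = 0.0 + 7.2219 + 0.0 + 0.9157 = 8.1376


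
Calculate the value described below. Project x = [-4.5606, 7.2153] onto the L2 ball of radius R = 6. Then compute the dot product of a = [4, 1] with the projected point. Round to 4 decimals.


Step 1: Compute ||x|| (intermediates to 6 decimals).
||x|| = sqrt((-4.5606)^2 + 7.2153^2) = 8.535785
Step 2: Project.
Since ||x|| > R, scale = R/||x|| = 6/8.535785 = 0.702923, proj(x) = scale * x
proj(x) = [-3.205751, 5.0718]
Step 3: Dot product.
a^T * proj(x) = 4*(-3.205751) + 1*5.0718 = -7.7512


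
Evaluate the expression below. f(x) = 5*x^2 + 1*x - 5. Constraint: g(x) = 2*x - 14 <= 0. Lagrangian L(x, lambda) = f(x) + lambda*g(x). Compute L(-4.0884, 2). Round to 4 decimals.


Step 1: Evaluate f(x).
f(-4.0884) = 5*(-4.0884)^2 + 1*(-4.0884) - 5 = 74.4867
Step 2: Evaluate g(x).
g(-4.0884) = 2*-4.0884 - 14 = -22.1768
Step 3: Compute Lagrangian.
L = 74.4867 + 2*-22.1768 = 30.1331


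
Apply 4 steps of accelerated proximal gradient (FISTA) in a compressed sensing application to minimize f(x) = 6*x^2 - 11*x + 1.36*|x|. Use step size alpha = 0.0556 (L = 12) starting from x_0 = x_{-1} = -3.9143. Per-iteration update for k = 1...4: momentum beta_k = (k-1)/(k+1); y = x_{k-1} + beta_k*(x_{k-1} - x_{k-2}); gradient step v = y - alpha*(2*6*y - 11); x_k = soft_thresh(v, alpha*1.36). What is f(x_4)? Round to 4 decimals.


FISTA on f(x) = 6*x^2 - 11*x + 1.36*|x|
L = 12, alpha = 0.0556
Iteration 1: beta = 0.0, y = -3.9143 + 0.0*(-3.9143 + 3.9143) = -3.9143
  grad(y) = -57.9716, v = y - alpha*grad = -0.6911
  prox(v) = soft_thresh(-0.6911, 0.0756) = -0.6155
Iteration 2: beta = 0.3333, y = -0.6155 + 0.3333*(-0.6155 + 3.9143) = 0.4841
  grad(y) = -5.1902, v = y - alpha*grad = 0.7727
  prox(v) = soft_thresh(0.7727, 0.0756) = 0.6971
Iteration 3: beta = 0.5, y = 0.6971 + 0.5*(0.6971 + 0.6155) = 1.3534
  grad(y) = 5.2407, v = y - alpha*grad = 1.062
  prox(v) = soft_thresh(1.062, 0.0756) = 0.9864
Iteration 4: beta = 0.6, y = 0.9864 + 0.6*(0.9864 - 0.6971) = 1.16
  grad(y) = 2.9196, v = y - alpha*grad = 0.9976
  prox(v) = soft_thresh(0.9976, 0.0756) = 0.922
f(x_4) = 6*0.922^2 - 11*0.922 + 1.36*|0.922| = -3.7875


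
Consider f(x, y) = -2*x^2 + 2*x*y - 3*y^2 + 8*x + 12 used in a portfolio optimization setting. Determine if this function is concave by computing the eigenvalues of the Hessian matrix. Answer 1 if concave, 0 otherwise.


The Hessian of f(x,y) = -2*x^2 + 2*x*y - 3*y^2 + 8*x + 12 is:
H = [[-4, 2], [2, -6]]
Trace = -4 - 6 = -10
Determinant = -4*-6 - (2)^2 = 20
Discriminant = (-10)^2 - 4*20 = 20.0
Eigenvalues: lambda_1 = -7.2361, lambda_2 = -2.7639
The function is concave.

1


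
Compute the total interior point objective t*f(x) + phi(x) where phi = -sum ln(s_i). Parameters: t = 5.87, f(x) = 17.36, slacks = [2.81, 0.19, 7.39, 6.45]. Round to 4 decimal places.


Step 1: Compute log-barrier.
ln values: [1.0332, -1.6607, 2.0001, 1.8641]
phi = -(1.0332 - 1.6607 + 2.0001 + 1.8641) = -3.2367
Step 2: Compute augmented objective.
t*f(x) = 5.87*17.36 = 101.9032
Total = 101.9032 - 3.2367 = 98.6665


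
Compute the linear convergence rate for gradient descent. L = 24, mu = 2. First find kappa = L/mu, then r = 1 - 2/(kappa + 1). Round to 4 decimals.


Step 1: Compute the condition number.
kappa = L/mu = 24/2 = 12.0
Step 2: Compute the convergence rate.
r = 1 - 2/(kappa + 1) = 1 - 2*mu/(L + mu) = (L - mu)/(L + mu) = 22/26 = 0.8462


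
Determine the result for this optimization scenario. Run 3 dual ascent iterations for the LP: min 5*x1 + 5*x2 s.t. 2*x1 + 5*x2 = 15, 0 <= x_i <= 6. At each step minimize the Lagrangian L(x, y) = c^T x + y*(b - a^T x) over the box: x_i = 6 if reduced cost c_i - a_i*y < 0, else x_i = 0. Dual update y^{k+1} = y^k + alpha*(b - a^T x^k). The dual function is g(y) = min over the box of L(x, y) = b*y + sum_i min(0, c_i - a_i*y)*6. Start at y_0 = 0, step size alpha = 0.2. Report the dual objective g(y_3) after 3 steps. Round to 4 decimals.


Dual ascent for LP: min 5*x1 + 5*x2, 2*x1 + 5*x2 = 15, 0 <= x_i <= 6
Step 1: y^k = 0.0, reduced costs: (5.0, 5.0)
  x^k = (0.0, 0.0), subgradient = b - a^T x = 15.0
  y^{k+1} = 0.0 + 0.2*15.0 = 3.0
Step 2: y^k = 3.0, reduced costs: (-1.0, -10.0)
  x^k = (6.0, 6.0), subgradient = b - a^T x = -27.0
  y^{k+1} = 3.0 + 0.2*-27.0 = -2.4
Step 3: y^k = -2.4, reduced costs: (9.8, 17.0)
  x^k = (0.0, 0.0), subgradient = b - a^T x = 15.0
  y^{k+1} = -2.4 + 0.2*15.0 = 0.6
Dual objective at y_3 = 0.6: reduced costs (3.8, 2.0), box minimizer x = (0.0, 0.0)
g(y_3) = b*y + (c1 - a1*y)*x1 + (c2 - a2*y)*x2 = 15*0.6 + 3.8*0.0 + 2.0*0.0 = 9.0 + 0.0 + 0.0 = 9.0


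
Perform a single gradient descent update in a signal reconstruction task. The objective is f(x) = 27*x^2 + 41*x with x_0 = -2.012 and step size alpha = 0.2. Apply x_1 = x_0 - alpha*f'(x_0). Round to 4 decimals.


We compute the gradient at x_0 and apply the update.
f'(x) = 54*x + 41
f'(-2.012) = 54*-2.012 + 41 = -67.648
x_1 = -2.012 - 0.2*-67.648 = 11.5176


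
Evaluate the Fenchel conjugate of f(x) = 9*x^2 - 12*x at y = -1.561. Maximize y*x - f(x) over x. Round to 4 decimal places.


f*(y) = sup_x {y*x - a*x^2 - b*x} = sup_x {(y-b)*x - a*x^2}
FOC: (y - b) - 2a*x = 0 => x* = (y - b)/(2a)
x* = (-1.561 + 12)/(2*9) = 0.5799
f*(-1.561) = (y-b)^2/(4a) = (-1.561 + 12)^2/(4*9)
= 108.9727/36 = 3.027


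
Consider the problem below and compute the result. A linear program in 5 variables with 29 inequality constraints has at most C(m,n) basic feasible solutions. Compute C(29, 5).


Each vertex corresponds to some choice of n active constraints out of m, so the number of vertices is at most C(m, n) = m! / (n!(m-n)!).
m = 29, n = 5
Numerator: 29 * 28 * 27 * 26 * 25
Denominator: 5! = 120
C(29, 5) = 118755


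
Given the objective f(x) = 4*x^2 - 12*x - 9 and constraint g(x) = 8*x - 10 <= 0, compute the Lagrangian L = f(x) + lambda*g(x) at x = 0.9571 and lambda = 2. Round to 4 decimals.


Step 1: Evaluate f(x).
f(0.9571) = 4*0.9571^2 - 12*0.9571 - 9 = -16.821
Step 2: Evaluate g(x).
g(0.9571) = 8*0.9571 - 10 = -2.3432
Step 3: Compute Lagrangian.
L = -16.821 + 2*-2.3432 = -21.5074


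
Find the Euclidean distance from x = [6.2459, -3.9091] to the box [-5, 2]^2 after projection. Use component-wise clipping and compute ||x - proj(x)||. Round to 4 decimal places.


Project each component onto [-5, 2].
clip(6.2459) = 2.0, clip(-3.9091) = -3.9091
Projection = [2.0, -3.9091]
Squared diffs: [18.0277, 0.0]
Distance = sqrt(18.0277) = 4.2459


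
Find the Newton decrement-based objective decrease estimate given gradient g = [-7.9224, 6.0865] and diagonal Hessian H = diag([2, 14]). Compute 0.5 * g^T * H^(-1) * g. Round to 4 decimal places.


Step 1: H is diagonal, so H^(-1) * g = [-3.9612, 0.4348].
Step 2: g^T H^(-1) g = sum_i g_i^2 / H_ii
  = (-7.9224)^2/2 + (6.0865)^2/14
  = 31.3822 + 2.6461 = 34.0283
Step 3: Objective decrease = 0.5 * g^T H^(-1) g = 17.0142


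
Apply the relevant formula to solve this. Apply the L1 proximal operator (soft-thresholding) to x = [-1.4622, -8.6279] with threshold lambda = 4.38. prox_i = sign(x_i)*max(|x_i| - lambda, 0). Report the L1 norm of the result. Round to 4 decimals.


Soft-thresholding with lambda = 4.38:
prox(-1.4622) = sign(-1.4622)*max(|-1.4622| - 4.38, 0) = 0.0
prox(-8.6279) = sign(-8.6279)*max(|-8.6279| - 4.38, 0) = -4.2479
prox(x) = [0.0, -4.2479]
||prox(x)||_1 = 0.0 + 4.2479 = 4.2479


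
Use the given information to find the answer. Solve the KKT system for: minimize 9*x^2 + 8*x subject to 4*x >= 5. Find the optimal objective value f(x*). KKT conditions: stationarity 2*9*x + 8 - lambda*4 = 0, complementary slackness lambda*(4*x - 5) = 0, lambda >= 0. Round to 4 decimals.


Step 1: Try lambda = 0 (constraint inactive).
x_unc = -8/(2*9) = -0.4444
Check: 4*-0.4444 = -1.7776 < 5 -- violated!
Step 2: Constraint must be active: 4*x = 5
x* = 5/4 = 1.25
lambda = (2*9*1.25 + 8)/4 = 7.625
Step 3: Compute optimal value.
f(x*) = 9*1.25^2 + 8*1.25 = 24.0625
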